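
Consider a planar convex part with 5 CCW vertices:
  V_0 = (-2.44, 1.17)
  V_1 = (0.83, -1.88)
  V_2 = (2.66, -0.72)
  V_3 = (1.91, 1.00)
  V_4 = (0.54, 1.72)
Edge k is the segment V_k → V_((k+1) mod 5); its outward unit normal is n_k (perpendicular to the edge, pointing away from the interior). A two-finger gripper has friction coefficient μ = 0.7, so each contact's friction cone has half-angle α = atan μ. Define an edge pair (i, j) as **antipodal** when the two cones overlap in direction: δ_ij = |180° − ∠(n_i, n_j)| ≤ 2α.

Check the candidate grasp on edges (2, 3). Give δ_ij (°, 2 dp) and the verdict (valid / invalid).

α = atan 0.7 = 34.99°;  2α = 69.98°
edge 2: e_2 = (-0.75, +1.72);  n_2 = (+0.9166, +0.3997)
edge 3: e_3 = (-1.37, +0.72);  n_3 = (+0.4652, +0.8852)
∠(n_2, n_3) = 38.72°
δ = |180° − 38.72°| = 141.28°
141.28° > 2α = 69.98°  →  invalid

δ = 141.28°, invalid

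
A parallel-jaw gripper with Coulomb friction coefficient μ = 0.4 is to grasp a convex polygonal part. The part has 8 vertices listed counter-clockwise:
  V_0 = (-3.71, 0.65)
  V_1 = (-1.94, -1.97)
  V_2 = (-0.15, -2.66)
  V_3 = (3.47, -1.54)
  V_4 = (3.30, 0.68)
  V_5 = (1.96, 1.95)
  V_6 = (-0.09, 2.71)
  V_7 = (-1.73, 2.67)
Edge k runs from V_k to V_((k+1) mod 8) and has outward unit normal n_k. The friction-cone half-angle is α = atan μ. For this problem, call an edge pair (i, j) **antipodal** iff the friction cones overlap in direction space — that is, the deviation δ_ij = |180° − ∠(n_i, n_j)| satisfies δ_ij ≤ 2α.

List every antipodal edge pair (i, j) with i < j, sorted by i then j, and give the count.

count = 9; pairs: (0,3), (0,4), (0,5), (1,4), (1,5), (1,6), (2,5), (2,6), (2,7)

α = atan 0.4 = 21.80°;  2α = 43.60°
n_0 = (-0.8286, -0.5598)
n_1 = (-0.3597, -0.9331)
n_2 = (+0.2956, -0.9553)
n_3 = (+0.9971, +0.0764)
n_4 = (+0.6879, +0.7258)
n_5 = (+0.3476, +0.9376)
n_6 = (-0.0244, +0.9997)
n_7 = (-0.7141, +0.7000)
  (0,1): δ = 145.12°  ·
  (0,2): δ = 106.85°  ·
  (0,3): δ = 29.66°  ✓
  (0,4): δ = 12.49°  ✓
  (0,5): δ = 35.62°  ✓
  (0,6): δ = 57.36°  ·
  (0,7): δ = 101.53°  ·
  (1,2): δ = 141.73°  ·
  (1,3): δ = 64.54°  ·
  (1,4): δ = 22.38°  ✓
  (1,5): δ = 0.74°  ✓
  (1,6): δ = 22.48°  ✓
  (1,7): δ = 66.65°  ·
  (2,3): δ = 102.81°  ·
  (2,4): δ = 60.66°  ·
  (2,5): δ = 37.53°  ✓
  (2,6): δ = 15.79°  ✓
  (2,7): δ = 28.38°  ✓
  (3,4): δ = 137.84°  ·
  (3,5): δ = 114.72°  ·
  (3,6): δ = 92.98°  ·
  (3,7): δ = 48.81°  ·
  (4,5): δ = 156.88°  ·
  (4,6): δ = 135.14°  ·
  (4,7): δ = 90.96°  ·
  (5,6): δ = 158.26°  ·
  (5,7): δ = 114.09°  ·
  (6,7): δ = 135.82°  ·
antipodal pairs: 9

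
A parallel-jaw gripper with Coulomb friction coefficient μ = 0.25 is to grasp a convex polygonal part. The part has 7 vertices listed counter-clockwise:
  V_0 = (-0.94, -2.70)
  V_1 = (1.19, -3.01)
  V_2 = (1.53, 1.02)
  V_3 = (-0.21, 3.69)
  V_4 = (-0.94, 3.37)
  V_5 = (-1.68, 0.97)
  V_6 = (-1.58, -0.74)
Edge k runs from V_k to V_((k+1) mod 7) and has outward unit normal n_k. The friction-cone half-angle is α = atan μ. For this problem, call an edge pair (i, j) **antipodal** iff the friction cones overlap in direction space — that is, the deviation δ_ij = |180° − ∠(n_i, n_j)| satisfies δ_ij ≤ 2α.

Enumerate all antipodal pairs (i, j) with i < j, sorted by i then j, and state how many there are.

α = atan 0.25 = 14.04°;  2α = 28.07°
n_0 = (-0.1440, -0.9896)
n_1 = (+0.9965, -0.0841)
n_2 = (+0.8378, +0.5460)
n_3 = (-0.4015, +0.9159)
n_4 = (-0.9556, +0.2946)
n_5 = (-0.9983, -0.0584)
n_6 = (-0.9506, -0.3104)
  (0,1): δ = 86.54°  ·
  (0,2): δ = 48.63°  ·
  (0,3): δ = 31.95°  ·
  (0,4): δ = 81.14°  ·
  (0,5): δ = 101.63°  ·
  (0,6): δ = 116.36°  ·
  (1,2): δ = 142.09°  ·
  (1,3): δ = 61.51°  ·
  (1,4): δ = 12.31°  ✓
  (1,5): δ = 8.17°  ✓
  (1,6): δ = 22.91°  ✓
  (2,3): δ = 99.42°  ·
  (2,4): δ = 50.23°  ·
  (2,5): δ = 29.74°  ·
  (2,6): δ = 15.01°  ✓
  (3,4): δ = 130.81°  ·
  (3,5): δ = 110.32°  ·
  (3,6): δ = 95.59°  ·
  (4,5): δ = 159.52°  ·
  (4,6): δ = 144.78°  ·
  (5,6): δ = 165.26°  ·
antipodal pairs: 4

count = 4; pairs: (1,4), (1,5), (1,6), (2,6)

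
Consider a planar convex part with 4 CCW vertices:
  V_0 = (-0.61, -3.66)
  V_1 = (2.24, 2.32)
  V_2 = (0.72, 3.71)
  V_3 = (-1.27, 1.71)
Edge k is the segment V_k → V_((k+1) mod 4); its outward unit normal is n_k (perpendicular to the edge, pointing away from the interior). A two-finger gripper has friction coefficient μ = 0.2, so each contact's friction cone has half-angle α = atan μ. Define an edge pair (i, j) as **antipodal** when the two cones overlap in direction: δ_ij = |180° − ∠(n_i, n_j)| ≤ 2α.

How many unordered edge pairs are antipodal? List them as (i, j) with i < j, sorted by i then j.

count = 1; pairs: (0,2)

α = atan 0.2 = 11.31°;  2α = 22.62°
n_0 = (+0.9027, -0.4302)
n_1 = (+0.6748, +0.7380)
n_2 = (-0.7089, +0.7053)
n_3 = (-0.9925, -0.1220)
  (0,1): δ = 106.96°  ·
  (0,2): δ = 19.37°  ✓
  (0,3): δ = 32.49°  ·
  (1,2): δ = 92.41°  ·
  (1,3): δ = 40.55°  ·
  (2,3): δ = 128.14°  ·
antipodal pairs: 1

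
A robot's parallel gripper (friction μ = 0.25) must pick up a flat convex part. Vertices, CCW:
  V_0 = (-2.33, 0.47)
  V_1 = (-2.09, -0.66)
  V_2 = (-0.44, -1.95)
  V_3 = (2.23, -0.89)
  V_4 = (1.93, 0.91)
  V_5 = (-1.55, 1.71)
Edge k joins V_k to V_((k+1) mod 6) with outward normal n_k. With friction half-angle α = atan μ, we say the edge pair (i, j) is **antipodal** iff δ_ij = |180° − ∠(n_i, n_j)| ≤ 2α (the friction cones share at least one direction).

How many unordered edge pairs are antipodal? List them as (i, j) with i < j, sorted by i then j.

α = atan 0.25 = 14.04°;  2α = 28.07°
n_0 = (-0.9782, -0.2078)
n_1 = (-0.6159, -0.7878)
n_2 = (+0.3690, -0.9294)
n_3 = (+0.9864, +0.1644)
n_4 = (+0.2240, +0.9746)
n_5 = (-0.8465, +0.5325)
  (0,1): δ = 140.01°  ·
  (0,2): δ = 80.34°  ·
  (0,3): δ = 2.53°  ✓
  (0,4): δ = 65.06°  ·
  (0,5): δ = 135.84°  ·
  (1,2): δ = 120.33°  ·
  (1,3): δ = 42.52°  ·
  (1,4): δ = 25.07°  ✓
  (1,5): δ = 95.85°  ·
  (2,3): δ = 102.19°  ·
  (2,4): δ = 34.60°  ·
  (2,5): δ = 36.18°  ·
  (3,4): δ = 112.41°  ·
  (3,5): δ = 41.63°  ·
  (4,5): δ = 109.22°  ·
antipodal pairs: 2

count = 2; pairs: (0,3), (1,4)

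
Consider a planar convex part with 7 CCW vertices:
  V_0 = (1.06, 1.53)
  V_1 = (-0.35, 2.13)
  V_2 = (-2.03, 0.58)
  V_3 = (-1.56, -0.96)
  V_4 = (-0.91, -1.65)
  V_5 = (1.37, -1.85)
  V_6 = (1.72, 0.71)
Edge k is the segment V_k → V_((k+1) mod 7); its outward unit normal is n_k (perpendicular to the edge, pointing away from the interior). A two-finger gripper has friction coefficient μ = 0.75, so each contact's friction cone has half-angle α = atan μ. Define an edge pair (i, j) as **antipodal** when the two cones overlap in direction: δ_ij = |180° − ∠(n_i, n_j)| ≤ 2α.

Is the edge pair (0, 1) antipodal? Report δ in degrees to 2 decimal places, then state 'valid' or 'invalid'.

δ = 114.25°, invalid

α = atan 0.75 = 36.87°;  2α = 73.74°
edge 0: e_0 = (-1.41, +0.60);  n_0 = (+0.3916, +0.9202)
edge 1: e_1 = (-1.68, -1.55);  n_1 = (-0.6781, +0.7350)
∠(n_0, n_1) = 65.75°
δ = |180° − 65.75°| = 114.25°
114.25° > 2α = 73.74°  →  invalid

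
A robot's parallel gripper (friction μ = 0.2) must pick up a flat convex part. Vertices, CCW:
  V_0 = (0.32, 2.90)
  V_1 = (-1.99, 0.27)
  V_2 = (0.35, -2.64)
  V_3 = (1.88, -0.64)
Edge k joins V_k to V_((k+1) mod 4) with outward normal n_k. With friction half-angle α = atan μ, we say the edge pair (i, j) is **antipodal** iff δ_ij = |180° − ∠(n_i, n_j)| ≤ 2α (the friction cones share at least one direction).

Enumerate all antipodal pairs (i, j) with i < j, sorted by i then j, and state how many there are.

α = atan 0.2 = 11.31°;  2α = 22.62°
n_0 = (-0.7513, +0.6599)
n_1 = (-0.7793, -0.6267)
n_2 = (+0.7942, -0.6076)
n_3 = (+0.9151, +0.4033)
  (0,1): δ = 99.90°  ·
  (0,2): δ = 3.88°  ✓
  (0,3): δ = 65.08°  ·
  (1,2): δ = 76.22°  ·
  (1,3): δ = 15.02°  ✓
  (2,3): δ = 118.80°  ·
antipodal pairs: 2

count = 2; pairs: (0,2), (1,3)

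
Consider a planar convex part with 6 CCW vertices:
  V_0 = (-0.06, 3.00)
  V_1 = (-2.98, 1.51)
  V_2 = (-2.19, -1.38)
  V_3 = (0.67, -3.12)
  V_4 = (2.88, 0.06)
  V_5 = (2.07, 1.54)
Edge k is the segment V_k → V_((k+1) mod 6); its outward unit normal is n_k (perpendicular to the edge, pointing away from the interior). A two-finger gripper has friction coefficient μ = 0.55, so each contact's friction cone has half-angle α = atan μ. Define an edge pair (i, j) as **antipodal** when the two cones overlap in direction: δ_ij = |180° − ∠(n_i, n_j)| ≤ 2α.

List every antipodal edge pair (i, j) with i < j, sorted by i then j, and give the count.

α = atan 0.55 = 28.81°;  2α = 57.62°
n_0 = (-0.4545, +0.8907)
n_1 = (-0.9646, -0.2637)
n_2 = (-0.5198, -0.8543)
n_3 = (+0.8212, -0.5707)
n_4 = (+0.8772, +0.4801)
n_5 = (+0.5654, +0.8248)
  (0,1): δ = 101.75°  ·
  (0,2): δ = 58.35°  ·
  (0,3): δ = 28.17°  ✓
  (0,4): δ = 91.66°  ·
  (0,5): δ = 118.54°  ·
  (1,2): δ = 136.60°  ·
  (1,3): δ = 50.09°  ✓
  (1,4): δ = 13.40°  ✓
  (1,5): δ = 40.28°  ✓
  (2,3): δ = 93.48°  ·
  (2,4): δ = 29.99°  ✓
  (2,5): δ = 3.11°  ✓
  (3,4): δ = 116.51°  ·
  (3,5): δ = 89.63°  ·
  (4,5): δ = 153.12°  ·
antipodal pairs: 6

count = 6; pairs: (0,3), (1,3), (1,4), (1,5), (2,4), (2,5)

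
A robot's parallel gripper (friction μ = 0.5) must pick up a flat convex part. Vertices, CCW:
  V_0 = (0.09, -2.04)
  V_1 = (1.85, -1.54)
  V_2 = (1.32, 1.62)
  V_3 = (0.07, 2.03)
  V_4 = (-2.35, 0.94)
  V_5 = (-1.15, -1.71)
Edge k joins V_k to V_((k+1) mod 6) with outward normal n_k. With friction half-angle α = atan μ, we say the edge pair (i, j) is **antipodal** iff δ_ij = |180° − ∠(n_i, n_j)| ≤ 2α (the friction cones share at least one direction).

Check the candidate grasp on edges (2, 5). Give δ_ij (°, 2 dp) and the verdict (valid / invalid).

α = atan 0.5 = 26.57°;  2α = 53.13°
edge 2: e_2 = (-1.25, +0.41);  n_2 = (+0.3117, +0.9502)
edge 5: e_5 = (+1.24, -0.33);  n_5 = (-0.2572, -0.9664)
∠(n_2, n_5) = 176.74°
δ = |180° − 176.74°| = 3.26°
3.26° ≤ 2α = 53.13°  →  valid

δ = 3.26°, valid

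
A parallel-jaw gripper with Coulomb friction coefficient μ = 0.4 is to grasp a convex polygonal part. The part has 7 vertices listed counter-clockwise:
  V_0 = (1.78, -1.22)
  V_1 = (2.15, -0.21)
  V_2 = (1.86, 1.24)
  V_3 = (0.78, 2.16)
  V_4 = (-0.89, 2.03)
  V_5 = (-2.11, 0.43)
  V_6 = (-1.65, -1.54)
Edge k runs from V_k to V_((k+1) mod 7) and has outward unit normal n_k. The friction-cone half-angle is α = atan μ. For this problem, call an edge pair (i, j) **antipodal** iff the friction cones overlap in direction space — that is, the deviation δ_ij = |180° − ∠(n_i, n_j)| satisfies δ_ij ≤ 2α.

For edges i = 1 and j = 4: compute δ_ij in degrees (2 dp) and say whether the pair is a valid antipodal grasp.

α = atan 0.4 = 21.80°;  2α = 43.60°
edge 1: e_1 = (-0.29, +1.45);  n_1 = (+0.9806, +0.1961)
edge 4: e_4 = (-1.22, -1.60);  n_4 = (-0.7952, +0.6063)
∠(n_1, n_4) = 131.36°
δ = |180° − 131.36°| = 48.64°
48.64° > 2α = 43.60°  →  invalid

δ = 48.64°, invalid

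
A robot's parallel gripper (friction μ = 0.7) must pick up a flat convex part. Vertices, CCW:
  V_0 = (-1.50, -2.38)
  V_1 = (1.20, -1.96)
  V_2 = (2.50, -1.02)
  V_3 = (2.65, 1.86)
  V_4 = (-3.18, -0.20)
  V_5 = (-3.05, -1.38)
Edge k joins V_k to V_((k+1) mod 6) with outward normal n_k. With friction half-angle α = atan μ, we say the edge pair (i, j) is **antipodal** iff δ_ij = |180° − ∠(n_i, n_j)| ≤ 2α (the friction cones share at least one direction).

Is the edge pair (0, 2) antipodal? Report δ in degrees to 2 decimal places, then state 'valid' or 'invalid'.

α = atan 0.7 = 34.99°;  2α = 69.98°
edge 0: e_0 = (+2.70, +0.42);  n_0 = (+0.1537, -0.9881)
edge 2: e_2 = (+0.15, +2.88);  n_2 = (+0.9986, -0.0520)
∠(n_0, n_2) = 78.18°
δ = |180° − 78.18°| = 101.82°
101.82° > 2α = 69.98°  →  invalid

δ = 101.82°, invalid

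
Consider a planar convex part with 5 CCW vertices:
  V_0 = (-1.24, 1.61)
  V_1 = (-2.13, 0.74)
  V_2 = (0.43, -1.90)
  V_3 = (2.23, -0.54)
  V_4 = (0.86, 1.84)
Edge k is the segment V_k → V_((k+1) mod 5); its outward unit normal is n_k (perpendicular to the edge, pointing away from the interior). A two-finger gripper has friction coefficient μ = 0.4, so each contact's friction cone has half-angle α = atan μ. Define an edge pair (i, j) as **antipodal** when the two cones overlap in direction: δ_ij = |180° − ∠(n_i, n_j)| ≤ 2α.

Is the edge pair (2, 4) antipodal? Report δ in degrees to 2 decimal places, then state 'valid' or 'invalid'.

α = atan 0.4 = 21.80°;  2α = 43.60°
edge 2: e_2 = (+1.80, +1.36);  n_2 = (+0.6028, -0.7979)
edge 4: e_4 = (-2.10, -0.23);  n_4 = (-0.1089, +0.9941)
∠(n_2, n_4) = 149.18°
δ = |180° − 149.18°| = 30.82°
30.82° ≤ 2α = 43.60°  →  valid

δ = 30.82°, valid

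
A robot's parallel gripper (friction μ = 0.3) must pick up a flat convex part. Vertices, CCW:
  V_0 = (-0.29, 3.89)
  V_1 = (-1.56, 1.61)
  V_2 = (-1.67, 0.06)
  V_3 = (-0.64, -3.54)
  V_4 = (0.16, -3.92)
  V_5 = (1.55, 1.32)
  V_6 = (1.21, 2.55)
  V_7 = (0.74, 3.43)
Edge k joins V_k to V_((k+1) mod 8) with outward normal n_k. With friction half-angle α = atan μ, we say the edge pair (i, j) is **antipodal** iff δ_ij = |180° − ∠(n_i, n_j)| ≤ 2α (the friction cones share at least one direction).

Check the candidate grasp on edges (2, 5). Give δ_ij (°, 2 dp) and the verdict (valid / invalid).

α = atan 0.3 = 16.70°;  2α = 33.40°
edge 2: e_2 = (+1.03, -3.60);  n_2 = (-0.9614, -0.2751)
edge 5: e_5 = (-0.34, +1.23);  n_5 = (+0.9639, +0.2664)
∠(n_2, n_5) = 179.49°
δ = |180° − 179.49°| = 0.51°
0.51° ≤ 2α = 33.40°  →  valid

δ = 0.51°, valid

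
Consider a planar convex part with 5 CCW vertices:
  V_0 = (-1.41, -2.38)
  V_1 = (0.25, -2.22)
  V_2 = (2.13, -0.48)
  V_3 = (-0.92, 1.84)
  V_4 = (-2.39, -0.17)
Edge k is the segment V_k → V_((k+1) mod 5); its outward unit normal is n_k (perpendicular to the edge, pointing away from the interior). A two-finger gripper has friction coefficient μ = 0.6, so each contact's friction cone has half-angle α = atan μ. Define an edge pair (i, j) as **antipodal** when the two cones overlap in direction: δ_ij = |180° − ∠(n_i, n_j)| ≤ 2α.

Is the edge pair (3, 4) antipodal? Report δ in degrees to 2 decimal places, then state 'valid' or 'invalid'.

α = atan 0.6 = 30.96°;  2α = 61.93°
edge 3: e_3 = (-1.47, -2.01);  n_3 = (-0.8072, +0.5903)
edge 4: e_4 = (+0.98, -2.21);  n_4 = (-0.9142, -0.4054)
∠(n_3, n_4) = 60.09°
δ = |180° − 60.09°| = 119.91°
119.91° > 2α = 61.93°  →  invalid

δ = 119.91°, invalid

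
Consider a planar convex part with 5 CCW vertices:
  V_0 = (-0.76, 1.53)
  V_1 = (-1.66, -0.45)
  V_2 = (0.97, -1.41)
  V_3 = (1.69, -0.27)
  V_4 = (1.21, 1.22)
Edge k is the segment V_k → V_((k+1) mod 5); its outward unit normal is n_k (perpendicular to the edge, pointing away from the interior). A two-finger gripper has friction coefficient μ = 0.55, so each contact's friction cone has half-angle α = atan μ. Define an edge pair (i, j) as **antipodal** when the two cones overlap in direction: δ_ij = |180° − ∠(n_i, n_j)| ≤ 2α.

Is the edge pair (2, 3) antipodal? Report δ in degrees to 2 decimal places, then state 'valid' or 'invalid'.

δ = 129.87°, invalid

α = atan 0.55 = 28.81°;  2α = 57.62°
edge 2: e_2 = (+0.72, +1.14);  n_2 = (+0.8455, -0.5340)
edge 3: e_3 = (-0.48, +1.49);  n_3 = (+0.9518, +0.3066)
∠(n_2, n_3) = 50.13°
δ = |180° − 50.13°| = 129.87°
129.87° > 2α = 57.62°  →  invalid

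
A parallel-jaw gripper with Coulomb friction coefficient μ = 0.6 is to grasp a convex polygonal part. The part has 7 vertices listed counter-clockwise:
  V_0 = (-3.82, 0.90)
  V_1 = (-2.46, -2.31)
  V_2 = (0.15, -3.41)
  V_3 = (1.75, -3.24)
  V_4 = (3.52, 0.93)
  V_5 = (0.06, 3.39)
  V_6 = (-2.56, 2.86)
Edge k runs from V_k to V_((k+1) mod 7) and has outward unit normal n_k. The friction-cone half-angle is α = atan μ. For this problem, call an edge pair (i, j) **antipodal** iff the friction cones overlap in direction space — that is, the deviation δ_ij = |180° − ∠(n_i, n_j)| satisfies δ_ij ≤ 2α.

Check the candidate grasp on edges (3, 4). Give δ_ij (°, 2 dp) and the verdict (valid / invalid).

δ = 102.41°, invalid

α = atan 0.6 = 30.96°;  2α = 61.93°
edge 3: e_3 = (+1.77, +4.17);  n_3 = (+0.9205, -0.3907)
edge 4: e_4 = (-3.46, +2.46);  n_4 = (+0.5795, +0.8150)
∠(n_3, n_4) = 77.59°
δ = |180° − 77.59°| = 102.41°
102.41° > 2α = 61.93°  →  invalid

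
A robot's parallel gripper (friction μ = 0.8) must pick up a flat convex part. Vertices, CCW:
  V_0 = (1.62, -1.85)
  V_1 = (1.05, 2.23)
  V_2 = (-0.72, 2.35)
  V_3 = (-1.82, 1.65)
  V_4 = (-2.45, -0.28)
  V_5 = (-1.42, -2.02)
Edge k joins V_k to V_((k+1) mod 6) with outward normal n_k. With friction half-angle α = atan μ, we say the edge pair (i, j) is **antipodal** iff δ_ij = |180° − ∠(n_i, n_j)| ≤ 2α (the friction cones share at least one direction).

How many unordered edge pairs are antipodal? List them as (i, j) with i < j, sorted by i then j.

α = atan 0.8 = 38.66°;  2α = 77.32°
n_0 = (+0.9904, +0.1384)
n_1 = (+0.0676, +0.9977)
n_2 = (-0.5369, +0.8437)
n_3 = (-0.9506, +0.3103)
n_4 = (-0.8605, -0.5094)
n_5 = (+0.0558, -0.9984)
  (0,1): δ = 101.83°  ·
  (0,2): δ = 65.48°  ✓
  (0,3): δ = 26.03°  ✓
  (0,4): δ = 22.67°  ✓
  (0,5): δ = 85.25°  ·
  (1,2): δ = 143.65°  ·
  (1,3): δ = 104.20°  ·
  (1,4): δ = 55.50°  ✓
  (1,5): δ = 7.08°  ✓
  (2,3): δ = 140.55°  ·
  (2,4): δ = 91.85°  ·
  (2,5): δ = 29.27°  ✓
  (3,4): δ = 131.30°  ·
  (3,5): δ = 68.72°  ✓
  (4,5): δ = 117.42°  ·
antipodal pairs: 7

count = 7; pairs: (0,2), (0,3), (0,4), (1,4), (1,5), (2,5), (3,5)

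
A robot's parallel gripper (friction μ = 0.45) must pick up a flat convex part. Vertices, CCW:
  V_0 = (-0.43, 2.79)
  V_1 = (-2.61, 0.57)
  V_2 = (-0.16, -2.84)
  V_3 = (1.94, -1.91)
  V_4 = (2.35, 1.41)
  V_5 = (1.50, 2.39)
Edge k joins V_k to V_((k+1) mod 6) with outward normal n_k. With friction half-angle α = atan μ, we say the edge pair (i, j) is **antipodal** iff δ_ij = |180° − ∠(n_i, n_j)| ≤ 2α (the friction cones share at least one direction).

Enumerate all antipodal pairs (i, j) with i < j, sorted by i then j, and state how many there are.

α = atan 0.45 = 24.23°;  2α = 48.46°
n_0 = (-0.7135, +0.7006)
n_1 = (-0.8121, -0.5835)
n_2 = (+0.4049, -0.9143)
n_3 = (+0.9925, -0.1226)
n_4 = (+0.7554, +0.6552)
n_5 = (+0.2029, +0.9792)
  (0,1): δ = 99.82°  ·
  (0,2): δ = 21.63°  ✓
  (0,3): δ = 37.44°  ✓
  (0,4): δ = 85.42°  ·
  (0,5): δ = 122.77°  ·
  (1,2): δ = 101.81°  ·
  (1,3): δ = 42.74°  ✓
  (1,4): δ = 5.24°  ✓
  (1,5): δ = 42.59°  ✓
  (2,3): δ = 120.93°  ·
  (2,4): δ = 72.95°  ·
  (2,5): δ = 35.60°  ✓
  (3,4): δ = 132.02°  ·
  (3,5): δ = 94.67°  ·
  (4,5): δ = 142.65°  ·
antipodal pairs: 6

count = 6; pairs: (0,2), (0,3), (1,3), (1,4), (1,5), (2,5)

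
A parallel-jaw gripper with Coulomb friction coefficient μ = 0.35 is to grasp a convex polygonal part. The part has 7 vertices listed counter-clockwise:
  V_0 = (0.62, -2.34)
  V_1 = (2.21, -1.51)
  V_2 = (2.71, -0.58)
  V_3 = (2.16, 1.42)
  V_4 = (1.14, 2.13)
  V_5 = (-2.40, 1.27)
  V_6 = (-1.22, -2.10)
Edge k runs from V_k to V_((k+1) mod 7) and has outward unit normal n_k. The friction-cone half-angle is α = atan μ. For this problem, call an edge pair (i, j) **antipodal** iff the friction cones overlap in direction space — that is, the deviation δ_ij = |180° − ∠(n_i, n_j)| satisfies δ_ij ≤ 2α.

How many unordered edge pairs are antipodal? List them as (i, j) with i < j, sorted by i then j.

α = atan 0.35 = 19.29°;  2α = 38.58°
n_0 = (+0.4628, -0.8865)
n_1 = (+0.8808, -0.4735)
n_2 = (+0.9642, +0.2652)
n_3 = (+0.5713, +0.8207)
n_4 = (-0.2361, +0.9717)
n_5 = (-0.9438, -0.3305)
n_6 = (-0.1293, -0.9916)
  (0,1): δ = 145.83°  ·
  (0,2): δ = 102.19°  ·
  (0,3): δ = 62.41°  ·
  (0,4): δ = 13.91°  ✓
  (0,5): δ = 81.73°  ·
  (0,6): δ = 145.00°  ·
  (1,2): δ = 136.36°  ·
  (1,3): δ = 96.58°  ·
  (1,4): δ = 48.08°  ·
  (1,5): δ = 47.56°  ·
  (1,6): δ = 110.83°  ·
  (2,3): δ = 140.22°  ·
  (2,4): δ = 91.72°  ·
  (2,5): δ = 3.92°  ✓
  (2,6): δ = 67.19°  ·
  (3,4): δ = 131.50°  ·
  (3,5): δ = 35.86°  ✓
  (3,6): δ = 27.41°  ✓
  (4,5): δ = 84.36°  ·
  (4,6): δ = 21.09°  ✓
  (5,6): δ = 116.73°  ·
antipodal pairs: 5

count = 5; pairs: (0,4), (2,5), (3,5), (3,6), (4,6)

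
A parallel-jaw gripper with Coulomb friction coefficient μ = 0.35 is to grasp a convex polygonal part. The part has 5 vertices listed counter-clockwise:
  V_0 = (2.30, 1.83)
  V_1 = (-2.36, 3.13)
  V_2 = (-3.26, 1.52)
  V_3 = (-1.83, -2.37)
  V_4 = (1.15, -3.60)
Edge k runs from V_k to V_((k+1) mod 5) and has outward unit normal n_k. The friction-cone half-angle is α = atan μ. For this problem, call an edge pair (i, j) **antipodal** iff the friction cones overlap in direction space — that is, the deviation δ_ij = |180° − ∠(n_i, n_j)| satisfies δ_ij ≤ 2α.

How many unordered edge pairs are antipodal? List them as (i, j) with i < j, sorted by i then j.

α = atan 0.35 = 19.29°;  2α = 38.58°
n_0 = (+0.2687, +0.9632)
n_1 = (-0.8729, +0.4879)
n_2 = (-0.9386, -0.3450)
n_3 = (-0.3815, -0.9244)
n_4 = (+0.9783, -0.2072)
  (0,1): δ = 103.62°  ·
  (0,2): δ = 54.23°  ·
  (0,3): δ = 6.84°  ✓
  (0,4): δ = 93.63°  ·
  (1,2): δ = 130.61°  ·
  (1,3): δ = 83.22°  ·
  (1,4): δ = 17.25°  ✓
  (2,3): δ = 132.61°  ·
  (2,4): δ = 32.14°  ✓
  (3,4): δ = 79.53°  ·
antipodal pairs: 3

count = 3; pairs: (0,3), (1,4), (2,4)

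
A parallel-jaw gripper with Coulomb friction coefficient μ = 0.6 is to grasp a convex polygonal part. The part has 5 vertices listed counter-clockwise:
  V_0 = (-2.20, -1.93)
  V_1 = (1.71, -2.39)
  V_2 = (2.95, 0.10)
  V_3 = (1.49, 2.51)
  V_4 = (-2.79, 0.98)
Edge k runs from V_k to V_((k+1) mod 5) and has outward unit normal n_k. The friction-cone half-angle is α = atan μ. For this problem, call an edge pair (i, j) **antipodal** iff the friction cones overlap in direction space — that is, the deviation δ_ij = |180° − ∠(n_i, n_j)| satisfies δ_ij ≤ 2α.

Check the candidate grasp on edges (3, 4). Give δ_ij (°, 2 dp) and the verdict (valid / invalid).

α = atan 0.6 = 30.96°;  2α = 61.93°
edge 3: e_3 = (-4.28, -1.53);  n_3 = (-0.3366, +0.9416)
edge 4: e_4 = (+0.59, -2.91);  n_4 = (-0.9801, -0.1987)
∠(n_3, n_4) = 81.79°
δ = |180° − 81.79°| = 98.21°
98.21° > 2α = 61.93°  →  invalid

δ = 98.21°, invalid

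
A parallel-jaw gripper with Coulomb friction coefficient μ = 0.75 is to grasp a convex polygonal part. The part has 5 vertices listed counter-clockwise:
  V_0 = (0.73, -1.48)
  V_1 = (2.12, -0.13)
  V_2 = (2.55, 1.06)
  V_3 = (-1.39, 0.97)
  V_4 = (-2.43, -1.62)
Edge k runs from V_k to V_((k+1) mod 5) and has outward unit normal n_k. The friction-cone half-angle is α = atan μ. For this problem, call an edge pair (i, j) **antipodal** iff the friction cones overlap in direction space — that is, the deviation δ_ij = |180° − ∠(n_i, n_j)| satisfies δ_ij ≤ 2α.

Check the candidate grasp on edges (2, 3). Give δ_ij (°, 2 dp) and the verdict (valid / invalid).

δ = 113.19°, invalid

α = atan 0.75 = 36.87°;  2α = 73.74°
edge 2: e_2 = (-3.94, -0.09);  n_2 = (-0.0228, +0.9997)
edge 3: e_3 = (-1.04, -2.59);  n_3 = (-0.9280, +0.3726)
∠(n_2, n_3) = 66.81°
δ = |180° − 66.81°| = 113.19°
113.19° > 2α = 73.74°  →  invalid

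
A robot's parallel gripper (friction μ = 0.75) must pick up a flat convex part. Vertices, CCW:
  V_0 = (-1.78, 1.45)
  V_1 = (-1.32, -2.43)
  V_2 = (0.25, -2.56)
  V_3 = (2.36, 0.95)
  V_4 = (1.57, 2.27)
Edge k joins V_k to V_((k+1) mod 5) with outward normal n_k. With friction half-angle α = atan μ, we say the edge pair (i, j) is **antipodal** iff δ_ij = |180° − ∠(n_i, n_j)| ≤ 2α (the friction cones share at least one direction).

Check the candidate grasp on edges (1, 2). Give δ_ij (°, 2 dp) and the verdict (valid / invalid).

α = atan 0.75 = 36.87°;  2α = 73.74°
edge 1: e_1 = (+1.57, -0.13);  n_1 = (-0.0825, -0.9966)
edge 2: e_2 = (+2.11, +3.51);  n_2 = (+0.8571, -0.5152)
∠(n_1, n_2) = 63.72°
δ = |180° − 63.72°| = 116.28°
116.28° > 2α = 73.74°  →  invalid

δ = 116.28°, invalid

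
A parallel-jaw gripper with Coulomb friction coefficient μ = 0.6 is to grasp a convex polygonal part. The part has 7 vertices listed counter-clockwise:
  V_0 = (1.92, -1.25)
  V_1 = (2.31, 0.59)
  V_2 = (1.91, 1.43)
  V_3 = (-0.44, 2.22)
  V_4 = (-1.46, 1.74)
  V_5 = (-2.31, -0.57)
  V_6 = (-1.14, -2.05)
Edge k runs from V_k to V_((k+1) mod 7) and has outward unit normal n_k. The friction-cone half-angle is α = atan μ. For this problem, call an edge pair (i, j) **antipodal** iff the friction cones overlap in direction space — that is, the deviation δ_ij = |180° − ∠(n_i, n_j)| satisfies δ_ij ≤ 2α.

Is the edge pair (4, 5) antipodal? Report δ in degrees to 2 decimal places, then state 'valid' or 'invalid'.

δ = 121.47°, invalid

α = atan 0.6 = 30.96°;  2α = 61.93°
edge 4: e_4 = (-0.85, -2.31);  n_4 = (-0.9385, +0.3453)
edge 5: e_5 = (+1.17, -1.48);  n_5 = (-0.7845, -0.6202)
∠(n_4, n_5) = 58.53°
δ = |180° − 58.53°| = 121.47°
121.47° > 2α = 61.93°  →  invalid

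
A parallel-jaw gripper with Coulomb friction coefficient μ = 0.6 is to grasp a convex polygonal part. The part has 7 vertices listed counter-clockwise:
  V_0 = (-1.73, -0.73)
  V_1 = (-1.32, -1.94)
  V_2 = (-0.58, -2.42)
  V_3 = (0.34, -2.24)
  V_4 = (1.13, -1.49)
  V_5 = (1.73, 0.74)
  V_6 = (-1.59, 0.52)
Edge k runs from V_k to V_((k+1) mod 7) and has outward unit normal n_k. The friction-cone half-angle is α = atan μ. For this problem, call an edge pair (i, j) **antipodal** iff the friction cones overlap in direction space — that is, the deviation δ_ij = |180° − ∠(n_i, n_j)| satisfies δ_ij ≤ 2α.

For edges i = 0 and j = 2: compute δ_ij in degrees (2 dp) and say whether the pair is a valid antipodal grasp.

δ = 97.65°, invalid

α = atan 0.6 = 30.96°;  2α = 61.93°
edge 0: e_0 = (+0.41, -1.21);  n_0 = (-0.9471, -0.3209)
edge 2: e_2 = (+0.92, +0.18);  n_2 = (+0.1920, -0.9814)
∠(n_0, n_2) = 82.35°
δ = |180° − 82.35°| = 97.65°
97.65° > 2α = 61.93°  →  invalid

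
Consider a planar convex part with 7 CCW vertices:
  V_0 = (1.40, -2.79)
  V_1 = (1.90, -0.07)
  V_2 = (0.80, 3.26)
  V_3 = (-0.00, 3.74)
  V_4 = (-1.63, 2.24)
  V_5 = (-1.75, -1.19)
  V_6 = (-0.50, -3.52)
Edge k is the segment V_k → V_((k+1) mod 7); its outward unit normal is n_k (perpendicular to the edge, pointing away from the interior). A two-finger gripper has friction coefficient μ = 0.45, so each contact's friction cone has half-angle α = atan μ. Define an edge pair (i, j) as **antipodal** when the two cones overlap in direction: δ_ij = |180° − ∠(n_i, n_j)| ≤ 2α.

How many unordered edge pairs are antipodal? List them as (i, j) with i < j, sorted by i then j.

count = 7; pairs: (0,3), (0,4), (0,5), (1,4), (1,5), (2,5), (3,6)

α = atan 0.45 = 24.23°;  2α = 48.46°
n_0 = (+0.9835, -0.1808)
n_1 = (+0.9495, +0.3137)
n_2 = (+0.5145, +0.8575)
n_3 = (-0.6772, +0.7358)
n_4 = (-0.9994, +0.0350)
n_5 = (-0.8812, -0.4727)
n_6 = (+0.3586, -0.9335)
  (0,1): δ = 151.30°  ·
  (0,2): δ = 110.55°  ·
  (0,3): δ = 36.96°  ✓
  (0,4): δ = 8.41°  ✓
  (0,5): δ = 38.63°  ✓
  (0,6): δ = 121.43°  ·
  (1,2): δ = 139.24°  ·
  (1,3): δ = 65.66°  ·
  (1,4): δ = 20.28°  ✓
  (1,5): δ = 9.93°  ✓
  (1,6): δ = 92.74°  ·
  (2,3): δ = 106.41°  ·
  (2,4): δ = 61.04°  ·
  (2,5): δ = 30.82°  ✓
  (2,6): δ = 51.98°  ·
  (3,4): δ = 134.63°  ·
  (3,5): δ = 104.41°  ·
  (3,6): δ = 21.60°  ✓
  (4,5): δ = 149.78°  ·
  (4,6): δ = 66.98°  ·
  (5,6): δ = 97.20°  ·
antipodal pairs: 7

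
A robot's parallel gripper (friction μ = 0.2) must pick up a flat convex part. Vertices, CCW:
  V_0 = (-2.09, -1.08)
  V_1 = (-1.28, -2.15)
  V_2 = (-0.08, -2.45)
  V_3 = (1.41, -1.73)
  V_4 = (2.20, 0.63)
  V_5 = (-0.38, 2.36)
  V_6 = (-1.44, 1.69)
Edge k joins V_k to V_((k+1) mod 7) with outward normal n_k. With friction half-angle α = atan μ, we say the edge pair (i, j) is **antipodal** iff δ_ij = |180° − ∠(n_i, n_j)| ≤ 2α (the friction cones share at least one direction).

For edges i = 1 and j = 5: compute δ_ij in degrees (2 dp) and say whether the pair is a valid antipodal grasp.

δ = 46.33°, invalid

α = atan 0.2 = 11.31°;  2α = 22.62°
edge 1: e_1 = (+1.20, -0.30);  n_1 = (-0.2425, -0.9701)
edge 5: e_5 = (-1.06, -0.67);  n_5 = (-0.5343, +0.8453)
∠(n_1, n_5) = 133.67°
δ = |180° − 133.67°| = 46.33°
46.33° > 2α = 22.62°  →  invalid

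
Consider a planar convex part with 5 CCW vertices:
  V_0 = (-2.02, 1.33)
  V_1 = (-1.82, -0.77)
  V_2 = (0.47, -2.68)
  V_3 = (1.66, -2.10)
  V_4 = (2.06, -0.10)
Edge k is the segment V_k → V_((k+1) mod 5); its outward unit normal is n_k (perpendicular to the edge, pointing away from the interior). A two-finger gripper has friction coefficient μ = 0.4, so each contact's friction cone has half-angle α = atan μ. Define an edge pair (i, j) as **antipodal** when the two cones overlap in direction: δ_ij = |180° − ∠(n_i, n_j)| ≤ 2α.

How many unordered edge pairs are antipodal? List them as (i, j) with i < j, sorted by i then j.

count = 2; pairs: (0,3), (1,4)

α = atan 0.4 = 21.80°;  2α = 43.60°
n_0 = (-0.9955, -0.0948)
n_1 = (-0.6405, -0.7679)
n_2 = (+0.4381, -0.8989)
n_3 = (+0.9806, -0.1961)
n_4 = (+0.3308, +0.9437)
  (0,1): δ = 135.27°  ·
  (0,2): δ = 69.46°  ·
  (0,3): δ = 16.75°  ✓
  (0,4): δ = 65.24°  ·
  (1,2): δ = 114.19°  ·
  (1,3): δ = 61.48°  ·
  (1,4): δ = 20.52°  ✓
  (2,3): δ = 127.29°  ·
  (2,4): δ = 45.30°  ·
  (3,4): δ = 98.01°  ·
antipodal pairs: 2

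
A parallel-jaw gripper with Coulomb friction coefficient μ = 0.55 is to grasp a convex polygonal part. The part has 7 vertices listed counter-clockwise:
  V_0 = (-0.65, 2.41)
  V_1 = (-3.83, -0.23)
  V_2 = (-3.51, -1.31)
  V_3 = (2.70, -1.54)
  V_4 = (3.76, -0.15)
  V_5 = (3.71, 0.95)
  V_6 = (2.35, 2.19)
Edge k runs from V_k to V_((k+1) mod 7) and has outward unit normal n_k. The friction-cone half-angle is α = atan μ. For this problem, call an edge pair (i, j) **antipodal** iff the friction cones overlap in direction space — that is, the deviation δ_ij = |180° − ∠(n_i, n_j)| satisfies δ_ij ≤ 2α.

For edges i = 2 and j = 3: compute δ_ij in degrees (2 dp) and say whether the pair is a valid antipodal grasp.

α = atan 0.55 = 28.81°;  2α = 57.62°
edge 2: e_2 = (+6.21, -0.23);  n_2 = (-0.0370, -0.9993)
edge 3: e_3 = (+1.06, +1.39);  n_3 = (+0.7952, -0.6064)
∠(n_2, n_3) = 54.79°
δ = |180° − 54.79°| = 125.21°
125.21° > 2α = 57.62°  →  invalid

δ = 125.21°, invalid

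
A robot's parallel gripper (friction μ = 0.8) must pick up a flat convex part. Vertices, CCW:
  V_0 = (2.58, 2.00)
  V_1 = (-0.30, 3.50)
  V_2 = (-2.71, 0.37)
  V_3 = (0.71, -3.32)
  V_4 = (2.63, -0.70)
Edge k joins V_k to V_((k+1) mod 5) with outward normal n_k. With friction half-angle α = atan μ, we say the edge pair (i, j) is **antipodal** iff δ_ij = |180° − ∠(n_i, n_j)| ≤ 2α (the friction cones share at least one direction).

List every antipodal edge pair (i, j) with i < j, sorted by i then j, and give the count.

α = atan 0.8 = 38.66°;  2α = 77.32°
n_0 = (+0.4619, +0.8869)
n_1 = (-0.7923, +0.6101)
n_2 = (-0.7334, -0.6798)
n_3 = (+0.8066, -0.5911)
n_4 = (+0.9998, +0.0185)
  (0,1): δ = 100.08°  ·
  (0,2): δ = 19.66°  ✓
  (0,3): δ = 81.28°  ·
  (0,4): δ = 118.57°  ·
  (1,2): δ = 99.58°  ·
  (1,3): δ = 1.36°  ✓
  (1,4): δ = 38.66°  ✓
  (2,3): δ = 79.06°  ·
  (2,4): δ = 41.76°  ✓
  (3,4): δ = 142.70°  ·
antipodal pairs: 4

count = 4; pairs: (0,2), (1,3), (1,4), (2,4)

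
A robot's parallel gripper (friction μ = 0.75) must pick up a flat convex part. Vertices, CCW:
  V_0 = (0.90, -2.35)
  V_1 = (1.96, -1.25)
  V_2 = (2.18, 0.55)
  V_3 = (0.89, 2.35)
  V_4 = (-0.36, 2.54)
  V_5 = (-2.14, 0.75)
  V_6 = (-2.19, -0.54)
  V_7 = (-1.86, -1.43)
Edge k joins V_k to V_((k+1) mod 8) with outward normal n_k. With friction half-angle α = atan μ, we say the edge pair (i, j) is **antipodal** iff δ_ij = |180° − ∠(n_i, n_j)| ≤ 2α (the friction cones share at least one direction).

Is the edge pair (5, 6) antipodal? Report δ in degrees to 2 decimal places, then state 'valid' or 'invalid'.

α = atan 0.75 = 36.87°;  2α = 73.74°
edge 5: e_5 = (-0.05, -1.29);  n_5 = (-0.9992, +0.0387)
edge 6: e_6 = (+0.33, -0.89);  n_6 = (-0.9376, -0.3477)
∠(n_5, n_6) = 22.56°
δ = |180° − 22.56°| = 157.44°
157.44° > 2α = 73.74°  →  invalid

δ = 157.44°, invalid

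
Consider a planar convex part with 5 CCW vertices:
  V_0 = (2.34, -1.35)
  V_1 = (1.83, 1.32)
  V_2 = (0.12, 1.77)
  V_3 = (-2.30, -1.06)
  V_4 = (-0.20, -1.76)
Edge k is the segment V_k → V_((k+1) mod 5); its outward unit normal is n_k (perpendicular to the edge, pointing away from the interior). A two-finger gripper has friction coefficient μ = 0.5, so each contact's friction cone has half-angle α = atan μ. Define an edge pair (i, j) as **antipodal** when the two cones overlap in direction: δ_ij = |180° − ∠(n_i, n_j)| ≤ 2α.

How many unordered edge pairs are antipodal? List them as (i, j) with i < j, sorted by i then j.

count = 4; pairs: (0,2), (1,3), (1,4), (2,4)

α = atan 0.5 = 26.57°;  2α = 53.13°
n_0 = (+0.9822, +0.1876)
n_1 = (+0.2545, +0.9671)
n_2 = (-0.7600, +0.6499)
n_3 = (-0.3162, -0.9487)
n_4 = (+0.1594, -0.9872)
  (0,1): δ = 115.56°  ·
  (0,2): δ = 51.35°  ✓
  (0,3): δ = 60.75°  ·
  (0,4): δ = 88.36°  ·
  (1,2): δ = 115.79°  ·
  (1,3): δ = 3.69°  ✓
  (1,4): δ = 23.91°  ✓
  (2,3): δ = 67.90°  ·
  (2,4): δ = 40.30°  ✓
  (3,4): δ = 152.40°  ·
antipodal pairs: 4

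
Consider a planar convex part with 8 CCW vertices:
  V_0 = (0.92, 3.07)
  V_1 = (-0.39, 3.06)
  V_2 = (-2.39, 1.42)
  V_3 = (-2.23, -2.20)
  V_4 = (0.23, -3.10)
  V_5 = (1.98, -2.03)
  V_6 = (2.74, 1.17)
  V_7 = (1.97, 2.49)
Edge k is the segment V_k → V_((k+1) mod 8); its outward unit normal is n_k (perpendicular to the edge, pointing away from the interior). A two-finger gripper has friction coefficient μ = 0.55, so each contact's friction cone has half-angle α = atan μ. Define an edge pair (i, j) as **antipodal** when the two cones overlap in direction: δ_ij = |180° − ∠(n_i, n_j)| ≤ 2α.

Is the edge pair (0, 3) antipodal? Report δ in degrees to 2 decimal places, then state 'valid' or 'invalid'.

δ = 20.53°, valid

α = atan 0.55 = 28.81°;  2α = 57.62°
edge 0: e_0 = (-1.31, -0.01);  n_0 = (-0.0076, +1.0000)
edge 3: e_3 = (+2.46, -0.90);  n_3 = (-0.3436, -0.9391)
∠(n_0, n_3) = 159.47°
δ = |180° − 159.47°| = 20.53°
20.53° ≤ 2α = 57.62°  →  valid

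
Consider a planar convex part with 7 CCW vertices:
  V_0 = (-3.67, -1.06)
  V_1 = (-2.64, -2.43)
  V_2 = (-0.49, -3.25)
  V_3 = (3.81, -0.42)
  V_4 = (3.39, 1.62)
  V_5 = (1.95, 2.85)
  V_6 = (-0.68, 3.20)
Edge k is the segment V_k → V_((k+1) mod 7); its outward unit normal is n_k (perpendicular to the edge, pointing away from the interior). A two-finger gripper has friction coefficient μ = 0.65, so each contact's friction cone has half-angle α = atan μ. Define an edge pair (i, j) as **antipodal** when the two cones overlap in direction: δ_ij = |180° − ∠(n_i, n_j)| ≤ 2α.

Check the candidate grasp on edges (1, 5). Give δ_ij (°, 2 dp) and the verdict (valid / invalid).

α = atan 0.65 = 33.02°;  2α = 66.05°
edge 1: e_1 = (+2.15, -0.82);  n_1 = (-0.3564, -0.9343)
edge 5: e_5 = (-2.63, +0.35);  n_5 = (+0.1319, +0.9913)
∠(n_1, n_5) = 166.70°
δ = |180° − 166.70°| = 13.30°
13.30° ≤ 2α = 66.05°  →  valid

δ = 13.30°, valid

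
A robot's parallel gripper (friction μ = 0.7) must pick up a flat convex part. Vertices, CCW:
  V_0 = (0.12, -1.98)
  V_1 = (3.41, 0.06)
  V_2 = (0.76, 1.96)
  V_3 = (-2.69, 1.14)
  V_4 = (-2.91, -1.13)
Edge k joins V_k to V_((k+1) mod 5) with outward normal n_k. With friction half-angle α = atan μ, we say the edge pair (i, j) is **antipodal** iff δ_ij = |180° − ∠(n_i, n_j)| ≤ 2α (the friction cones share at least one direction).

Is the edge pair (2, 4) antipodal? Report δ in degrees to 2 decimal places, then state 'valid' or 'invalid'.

α = atan 0.7 = 34.99°;  2α = 69.98°
edge 2: e_2 = (-3.45, -0.82);  n_2 = (-0.2312, +0.9729)
edge 4: e_4 = (+3.03, -0.85);  n_4 = (-0.2701, -0.9628)
∠(n_2, n_4) = 150.96°
δ = |180° − 150.96°| = 29.04°
29.04° ≤ 2α = 69.98°  →  valid

δ = 29.04°, valid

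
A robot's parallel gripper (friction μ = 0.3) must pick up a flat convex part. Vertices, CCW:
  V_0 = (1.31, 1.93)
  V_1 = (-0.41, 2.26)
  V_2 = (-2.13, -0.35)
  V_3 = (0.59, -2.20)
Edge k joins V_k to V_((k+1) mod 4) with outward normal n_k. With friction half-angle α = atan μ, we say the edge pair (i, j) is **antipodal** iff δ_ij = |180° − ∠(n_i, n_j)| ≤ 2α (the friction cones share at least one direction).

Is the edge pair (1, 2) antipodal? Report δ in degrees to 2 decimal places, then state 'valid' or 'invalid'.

δ = 90.84°, invalid

α = atan 0.3 = 16.70°;  2α = 33.40°
edge 1: e_1 = (-1.72, -2.61);  n_1 = (-0.8350, +0.5503)
edge 2: e_2 = (+2.72, -1.85);  n_2 = (-0.5624, -0.8269)
∠(n_1, n_2) = 89.16°
δ = |180° − 89.16°| = 90.84°
90.84° > 2α = 33.40°  →  invalid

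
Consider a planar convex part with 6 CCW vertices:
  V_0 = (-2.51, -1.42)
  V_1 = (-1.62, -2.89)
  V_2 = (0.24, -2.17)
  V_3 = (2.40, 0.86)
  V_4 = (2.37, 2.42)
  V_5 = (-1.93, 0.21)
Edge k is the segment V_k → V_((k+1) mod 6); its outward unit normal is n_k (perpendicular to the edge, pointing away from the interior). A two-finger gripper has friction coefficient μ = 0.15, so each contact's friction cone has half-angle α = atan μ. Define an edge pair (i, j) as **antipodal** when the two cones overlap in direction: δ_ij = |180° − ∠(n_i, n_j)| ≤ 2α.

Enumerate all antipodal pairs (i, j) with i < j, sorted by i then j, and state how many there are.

α = atan 0.15 = 8.53°;  2α = 17.06°
n_0 = (-0.8554, -0.5179)
n_1 = (+0.3610, -0.9326)
n_2 = (+0.8143, -0.5805)
n_3 = (+0.9998, +0.0192)
n_4 = (-0.4571, +0.8894)
n_5 = (-0.9421, +0.3352)
  (0,1): δ = 100.03°  ·
  (0,2): δ = 66.68°  ·
  (0,3): δ = 30.09°  ·
  (0,4): δ = 86.01°  ·
  (0,5): δ = 129.22°  ·
  (1,2): δ = 146.65°  ·
  (1,3): δ = 110.06°  ·
  (1,4): δ = 6.04°  ✓
  (1,5): δ = 49.25°  ·
  (2,3): δ = 143.41°  ·
  (2,4): δ = 27.31°  ·
  (2,5): δ = 15.90°  ✓
  (3,4): δ = 63.90°  ·
  (3,5): δ = 20.69°  ·
  (4,5): δ = 136.79°  ·
antipodal pairs: 2

count = 2; pairs: (1,4), (2,5)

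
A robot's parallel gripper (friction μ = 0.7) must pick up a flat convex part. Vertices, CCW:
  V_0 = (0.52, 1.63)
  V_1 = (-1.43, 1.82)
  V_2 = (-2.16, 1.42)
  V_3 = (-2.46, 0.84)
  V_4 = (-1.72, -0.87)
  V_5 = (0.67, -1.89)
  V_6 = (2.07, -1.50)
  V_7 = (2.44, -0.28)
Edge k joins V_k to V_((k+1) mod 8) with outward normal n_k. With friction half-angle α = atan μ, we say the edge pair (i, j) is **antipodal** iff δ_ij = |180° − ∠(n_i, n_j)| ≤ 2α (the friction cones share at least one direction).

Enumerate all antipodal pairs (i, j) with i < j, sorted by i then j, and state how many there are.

count = 12; pairs: (0,3), (0,4), (0,5), (1,4), (1,5), (1,6), (2,5), (2,6), (3,6), (3,7), (4,7), (5,7)

α = atan 0.7 = 34.99°;  2α = 69.98°
n_0 = (+0.0970, +0.9953)
n_1 = (-0.4805, +0.8770)
n_2 = (-0.8882, +0.4594)
n_3 = (-0.9178, -0.3972)
n_4 = (-0.3925, -0.9197)
n_5 = (+0.2684, -0.9633)
n_6 = (+0.9570, -0.2902)
n_7 = (+0.7053, +0.7090)
  (0,1): δ = 145.71°  ·
  (0,2): δ = 111.78°  ·
  (0,3): δ = 61.03°  ✓
  (0,4): δ = 17.55°  ✓
  (0,5): δ = 21.13°  ✓
  (0,6): δ = 78.69°  ·
  (0,7): δ = 140.71°  ·
  (1,2): δ = 146.07°  ·
  (1,3): δ = 95.32°  ·
  (1,4): δ = 51.83°  ✓
  (1,5): δ = 13.15°  ✓
  (1,6): δ = 44.41°  ✓
  (1,7): δ = 106.43°  ·
  (2,3): δ = 129.25°  ·
  (2,4): δ = 85.76°  ·
  (2,5): δ = 47.08°  ✓
  (2,6): δ = 10.48°  ✓
  (2,7): δ = 72.50°  ·
  (3,4): δ = 136.51°  ·
  (3,5): δ = 97.83°  ·
  (3,6): δ = 40.27°  ✓
  (3,7): δ = 21.75°  ✓
  (4,5): δ = 141.32°  ·
  (4,6): δ = 83.76°  ·
  (4,7): δ = 21.74°  ✓
  (5,6): δ = 122.44°  ·
  (5,7): δ = 60.42°  ✓
  (6,7): δ = 117.98°  ·
antipodal pairs: 12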